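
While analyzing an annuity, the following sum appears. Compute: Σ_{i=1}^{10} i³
Using formula: Σ i^3=[n(n+1)/2]²=[10·11/2]²=3025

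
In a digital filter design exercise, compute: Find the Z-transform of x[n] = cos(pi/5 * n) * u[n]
Z{cos(w0 * n) * u[n]} = z(z - cos(w0))/(z^2 - 2z * cos(w0) + 1)
With w0 = pi/5: X(z) = z(z - cos(pi/5))/(z^2 - 2z * cos(pi/5) + 1)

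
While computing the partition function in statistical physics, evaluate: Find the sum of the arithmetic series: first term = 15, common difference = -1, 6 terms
Last term: a_n=15 + (6 - 1)·-1=10
Sum=n(a_1 + a_n)/2=6(15 + 10)/2=75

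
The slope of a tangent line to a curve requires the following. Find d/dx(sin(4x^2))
Chain rule: d/dx[sin(u)]=cos(u)·u' where u=4x^2
u'=8x

Answer: 8x·cos(4x^2)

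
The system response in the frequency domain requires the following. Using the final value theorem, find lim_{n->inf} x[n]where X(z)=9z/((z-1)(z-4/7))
Final value theorem: lim x[n]=lim_{z->1} (z-1)*X(z)
(z-1)*X(z)=9z/(z-4/7)
As z->1: 9/(1-4/7)=9/(3/7)=21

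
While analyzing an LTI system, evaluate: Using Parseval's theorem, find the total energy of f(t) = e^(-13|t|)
Parseval's theorem: E = integral |f(t)|^2 dt = (1/2pi) integral |F(omega)|^2 domega
E = integral_{-inf}^{inf} e^(-26|t|) dt = 2*integral_0^inf e^(-26t) dt = 2/(2*13) = 1/13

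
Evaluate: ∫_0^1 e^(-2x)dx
Antiderivative: (1/(-2))e^(-2x)
Evaluate: (1/(-2))(e^-2 - 1)

Answer: (e^-2 - 1)/(-2)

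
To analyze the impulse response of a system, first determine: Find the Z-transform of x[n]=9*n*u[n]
Z{n*u[n]}=z/(z-1)^2
By linearity: Z{9*n*u[n]}=9z/(z-1)^2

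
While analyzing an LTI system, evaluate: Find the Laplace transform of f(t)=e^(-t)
L{e^(at)}=1/(s-a)
L{e^(-t)}=1/(s + 1)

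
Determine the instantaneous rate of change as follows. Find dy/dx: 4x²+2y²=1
Differentiate: 8x+4y·(dy/dx) = 0
dy/dx = -8x/(4y) = -2·(x/y)

Answer: dy/dx = -2·(x/y)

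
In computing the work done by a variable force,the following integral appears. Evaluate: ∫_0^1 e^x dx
Antiderivative: e^x
Evaluate: (e^1 - 1)

Answer: e^1 - 1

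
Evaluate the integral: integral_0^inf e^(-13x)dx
integral_0^inf e^(-13x) dx=[-1/13*e^(-13x)]_0^inf
=0 - (-1/13)=1/13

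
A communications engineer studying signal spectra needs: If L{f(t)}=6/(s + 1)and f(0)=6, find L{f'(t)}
L{f'(t)}=s·F(s) - f(0)=6s/(s + 1) - 6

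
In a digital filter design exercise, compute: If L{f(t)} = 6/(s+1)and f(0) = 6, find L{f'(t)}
L{f'(t)}=s·F(s) - f(0)=6s/(s + 1) - 6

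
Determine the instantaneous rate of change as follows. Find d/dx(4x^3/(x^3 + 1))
Quotient rule: (f/g)' = (f'g - fg')/g²
f = 4x^3, f' = 12x^2
g = x^3+1, g' = 3x^2

Answer: (12x^2·(x^3+1)-12x^5)/(x^3+1)²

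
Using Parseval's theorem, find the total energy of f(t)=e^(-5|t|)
Parseval's theorem: E=integral |f(t)|^2 dt=(1/2pi) integral |F(omega)|^2 domega
E=integral_{-inf}^{inf} e^(-10|t|) dt=2*integral_0^inf e^(-10t) dt=2/(2*5)=1/5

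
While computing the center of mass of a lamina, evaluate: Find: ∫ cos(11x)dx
Using substitution u=11x: ∫ cos(u) du/11=sin(u)/11 + C

Answer: (1/11)sin(11x) + C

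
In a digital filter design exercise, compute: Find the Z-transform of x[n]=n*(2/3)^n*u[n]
Using the property Z{n * a^n * u[n]} = az/(z-a)^2
With a = 2/3: X(z) = (2/3)z/(z - 2/3)^2, |z| > 2/3

Answer: (2/3)z/(z - 2/3)^2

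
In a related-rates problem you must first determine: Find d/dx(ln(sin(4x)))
Chain rule: d/dx[ln(u)] = u'/u where u = sin(4x)
u' = 4cos(4x)

Answer: (4cos(4x))/(sin(4x))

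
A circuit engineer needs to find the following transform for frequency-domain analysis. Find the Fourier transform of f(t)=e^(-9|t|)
Using the standard pair: F{e^(-a|t|)}=2a/(a^2+omega^2)
With a=9: F(omega)=18/(81+omega^2)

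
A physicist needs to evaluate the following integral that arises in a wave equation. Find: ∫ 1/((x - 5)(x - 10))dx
Partial fractions: 1/((x-5)(x-10))=A/(x-5) + B/(x-10)
A=-1/5, B=1/5
∫ [-1/5· 1/(x-5) + 1/5· 1/(x-10)] dx
=(1/5)[ln|x-10| - ln|x-5|] + C

Answer: (1/5)·ln|(x-10)/(x-5)| + C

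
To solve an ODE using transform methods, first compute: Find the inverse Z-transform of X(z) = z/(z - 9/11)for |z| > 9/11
Standard pair: z/(z-a) <-> a^n*u[n] for causal signals
With a=9/11: x[n]=(9/11)^n*u[n]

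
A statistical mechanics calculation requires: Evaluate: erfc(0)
erfc(x) = 1 - erf(x); erfc(0) = 1 - erf(0) = 1 - 0 = 1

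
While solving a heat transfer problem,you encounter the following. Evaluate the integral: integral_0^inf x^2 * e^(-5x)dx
This is a Gamma integral. Substitute u = 5x (du = 5 dx):
integral_0^inf x^2 * e^(-5x) dx = (1/5^3) integral_0^inf u^2 * e^(-u) du
= Gamma(3)/5^3 = 2!/5^3 = 2/125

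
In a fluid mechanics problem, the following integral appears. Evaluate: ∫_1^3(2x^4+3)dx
Step 1: Find antiderivative F(x)=(2/5)x^5 + 3x
Step 2: F(3) - F(1)=531/5 - (17/5)=514/5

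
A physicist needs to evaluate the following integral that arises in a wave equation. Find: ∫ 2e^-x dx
Since d/dx[e^-x] = - e^-x, we get -2e^-x + C

Answer: -2e^-x + C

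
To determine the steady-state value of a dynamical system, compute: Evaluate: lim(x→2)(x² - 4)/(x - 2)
Factor: (x² - 4)=(x-2)(x + 2)
Cancel (x-2): lim(x→2) (x + 2)=4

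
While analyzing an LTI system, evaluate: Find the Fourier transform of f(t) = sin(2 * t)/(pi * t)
sin(W*t)/(pi*t) = (W/pi)*sinc(W*t/pi) is the impulse response of the ideal low-pass filter with cutoff W (here W = 2).
Its Fourier transform is a rectangular function:
F(omega) = 1 for |omega| < 2, 0 otherwise

Answer: rect(omega/4) [i.e., 1 for |omega| < 2, 0 otherwise]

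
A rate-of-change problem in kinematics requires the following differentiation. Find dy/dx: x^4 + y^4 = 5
Differentiate: 4x^3+4y^3·(dy/dx) = 0
dy/dx = -4x^3/(4y^3)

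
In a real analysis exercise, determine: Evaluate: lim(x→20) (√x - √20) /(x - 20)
Multiply by conjugate (√x+√20)/(√x+√20):
=(x - 20)/((x - 20)(√x+√20))=1/(√x+√20)
As x → 20: 1/(2√20)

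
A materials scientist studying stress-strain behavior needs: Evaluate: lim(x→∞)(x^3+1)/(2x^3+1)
Divide numerator and denominator by x^3:
lim (1+1/x^3)/(2+1/x^3) = 1/2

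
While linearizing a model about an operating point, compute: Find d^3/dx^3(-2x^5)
Apply power rule 3 times:
d^1: -10x^4
d^2: -40x^3
d^3: -120x^2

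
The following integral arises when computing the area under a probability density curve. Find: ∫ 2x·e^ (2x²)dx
Let u = 2x², du = 4x dx
∫ (1/2)e^u du = e^u/2 + C

Answer: e^(2x²)/2 + C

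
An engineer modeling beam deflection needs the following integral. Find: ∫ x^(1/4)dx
Power rule: ∫ x^(1/4) dx = x^(5/4)/(5/4)+C

Answer: (4/5)·x^(5/4)+C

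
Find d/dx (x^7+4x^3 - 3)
Power rule: d/dx(ax^n) = n·a·x^(n-1)
Term by term: 7·x^6 + 12·x^2

Answer: 7x^6 + 12x^2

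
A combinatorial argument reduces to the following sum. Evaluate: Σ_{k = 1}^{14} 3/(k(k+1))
Partial fractions: 3/(k(k + 1)) = 3/k - 3/(k + 1)
Telescoping sum: 3(1 - 1/15) = 3·14/15

Answer: 14/5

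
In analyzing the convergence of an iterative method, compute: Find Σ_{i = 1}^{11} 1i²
=1·n(n+1)(2n+1)/6=1·11·12·23/6=506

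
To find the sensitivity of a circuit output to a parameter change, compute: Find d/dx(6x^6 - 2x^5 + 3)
Power rule: d/dx(ax^n) = n·a·x^(n-1)
Term by term: 36·x^5-10·x^4

Answer: 36x^5-10x^4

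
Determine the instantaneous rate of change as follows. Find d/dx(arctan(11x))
d/dx[arctan(u)]=u'/(1 + u²), u=11x, u'=11

Answer: 11/(1 + 121x²)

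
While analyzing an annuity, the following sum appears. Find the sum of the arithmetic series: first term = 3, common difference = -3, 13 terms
Last term: a_n=3+(13-1)·-3=-33
Sum=n(a_1+a_n)/2=13(3+(-33))/2=-195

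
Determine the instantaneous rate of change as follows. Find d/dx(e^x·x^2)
Product rule: (fg)' = f'g+fg'
f = e^x, f' = e^x
g = x^2, g' = 2x

Answer: e^x·x^2+2·e^x·x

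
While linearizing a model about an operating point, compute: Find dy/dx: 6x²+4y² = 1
Differentiate: 12x + 8y·(dy/dx) = 0
dy/dx = -12x/(8y) = -(3/2)·(x/y)

Answer: dy/dx = -(3/2)·(x/y)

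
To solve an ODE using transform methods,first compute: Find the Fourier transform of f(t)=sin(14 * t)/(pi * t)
sin(W*t)/(pi*t) = (W/pi)*sinc(W*t/pi) is the impulse response of the ideal low-pass filter with cutoff W (here W = 14).
Its Fourier transform is a rectangular function:
F(omega) = 1 for |omega| < 14, 0 otherwise

Answer: rect(omega/28) [i.e., 1 for |omega| < 14, 0 otherwise]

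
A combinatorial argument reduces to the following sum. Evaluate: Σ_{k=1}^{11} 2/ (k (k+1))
Partial fractions: 2/(k(k + 1))=2/k - 2/(k + 1)
Telescoping sum: 2(1 - 1/12)=2·11/12

Answer: 11/6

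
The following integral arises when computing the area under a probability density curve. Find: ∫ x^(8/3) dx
Power rule: ∫ x^(8/3) dx = x^(11/3)/(11/3) + C

Answer: (3/11)·x^(11/3) + C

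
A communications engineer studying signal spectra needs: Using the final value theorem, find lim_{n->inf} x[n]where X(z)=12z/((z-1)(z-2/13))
Final value theorem: lim x[n] = lim_{z->1} (z-1) * X(z)
(z-1) * X(z) = 12z/(z-2/13)
As z->1: 12/(1 - 2/13) = 12/(11/13) = 156/11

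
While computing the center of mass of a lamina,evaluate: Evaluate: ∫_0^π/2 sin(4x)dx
Antiderivative: -cos(4x)/4
Evaluate at bounds: [-cos(4·π/2)/4] - [-cos(4·0)/4]
= (-(1)+(1))/4 = 0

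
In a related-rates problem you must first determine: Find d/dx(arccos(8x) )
d/dx[arccos(u)]=-u'/√(1-u²), u=8x, u'=8

Answer: -8/√(1 - 64x²)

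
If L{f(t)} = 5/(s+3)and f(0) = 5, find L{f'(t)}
L{f'(t)}=s·F(s) - f(0)=5s/(s+3)-5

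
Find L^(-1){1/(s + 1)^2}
L^(-1){1/(s-a)^n} = t^(n-1)·e^(at)/(n-1)!
Here a = -1, n = 2: t^1·e^(-t)/1

Answer: t·e^(-t)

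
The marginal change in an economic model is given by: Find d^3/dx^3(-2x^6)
Apply power rule 3 times:
d^1: -12x^5
d^2: -60x^4
d^3: -240x^3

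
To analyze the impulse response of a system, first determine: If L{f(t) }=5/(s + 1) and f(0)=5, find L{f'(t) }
L{f'(t)}=s·F(s) - f(0)=5s/(s + 1) - 5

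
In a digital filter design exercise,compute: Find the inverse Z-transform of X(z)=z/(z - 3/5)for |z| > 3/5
Standard pair: z/(z-a) <-> a^n*u[n] for causal signals
With a = 3/5: x[n] = (3/5)^n*u[n]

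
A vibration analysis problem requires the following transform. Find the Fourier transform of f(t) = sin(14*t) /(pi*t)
sin(W*t)/(pi*t) = (W/pi)*sinc(W*t/pi) is the impulse response of the ideal low-pass filter with cutoff W (here W = 14).
Its Fourier transform is a rectangular function:
F(omega) = 1 for |omega| < 14, 0 otherwise

Answer: rect(omega/28) [i.e., 1 for |omega| < 14, 0 otherwise]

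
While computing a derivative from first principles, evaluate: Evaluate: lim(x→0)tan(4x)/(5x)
tan(u) ≈ u for small u:
tan(4x)/(5x) ≈ 4x/(5x)=4/5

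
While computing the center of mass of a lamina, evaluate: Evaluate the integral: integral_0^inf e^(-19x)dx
integral_0^inf e^(-19x) dx = [-1/19 * e^(-19x)]_0^inf
= 0 - (-1/19) = 1/19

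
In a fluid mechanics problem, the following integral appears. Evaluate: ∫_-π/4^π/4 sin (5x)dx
Antiderivative: -cos(5x)/5
Evaluate at bounds: [-cos(5·π/4)/5] - [-cos(5·-π/4)/5]
= (-(-√2/2)+(-√2/2))/5 = 0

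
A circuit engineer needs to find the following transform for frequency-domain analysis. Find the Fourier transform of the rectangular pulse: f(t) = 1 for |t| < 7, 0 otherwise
F(omega) = integral from -7 to 7 of e^(-j * omega * t) dt
= 2 * sin(7 * omega)/omega = 14 * sinc(7 * omega/pi)

Answer: 2 * sin(7 * omega)/omega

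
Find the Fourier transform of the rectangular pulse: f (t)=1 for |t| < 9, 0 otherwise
F(omega)=integral from -9 to 9 of e^(-j*omega*t) dt
=2*sin(9*omega)/omega=18*sinc(9*omega/pi)

Answer: 2*sin(9*omega)/omega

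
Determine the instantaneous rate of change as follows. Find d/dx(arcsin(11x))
d/dx[arcsin(u)]=u'/√(1-u²), u=11x, u'=11

Answer: 11/√(1-121x²)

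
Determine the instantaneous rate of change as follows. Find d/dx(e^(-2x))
Chain rule: d/dx[e^u] = e^u · u' where u = -2x
u' = -2

Answer: -2·e^(-2x)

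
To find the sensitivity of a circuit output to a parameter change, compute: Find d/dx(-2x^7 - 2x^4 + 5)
Power rule: d/dx(ax^n) = n·a·x^(n-1)
Term by term: -14·x^6 - 8·x^3

Answer: -14x^6 - 8x^3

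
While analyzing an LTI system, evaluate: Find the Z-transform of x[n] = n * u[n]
Standard pair: Z{n * u[n]} = z/(z-1)^2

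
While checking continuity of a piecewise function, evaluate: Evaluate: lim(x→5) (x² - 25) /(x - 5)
Factor: (x² - 25)=(x-5)(x + 5)
Cancel (x-5): lim(x→5) (x + 5)=10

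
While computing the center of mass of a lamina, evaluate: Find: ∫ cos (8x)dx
Using substitution u=8x: ∫ cos(u) du/8=sin(u)/8+C

Answer: (1/8)sin(8x)+C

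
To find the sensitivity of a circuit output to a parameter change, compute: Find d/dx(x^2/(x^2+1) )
Quotient rule: (f/g)'=(f'g - fg')/g²
f=x^2, f'=2x
g=x^2 + 1, g'=2x

Answer: (2x·(x^2 + 1) - 2x^3)/(x^2 + 1)²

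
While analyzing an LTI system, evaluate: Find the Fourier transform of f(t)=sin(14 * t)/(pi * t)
sin(W*t)/(pi*t) = (W/pi)*sinc(W*t/pi) is the impulse response of the ideal low-pass filter with cutoff W (here W = 14).
Its Fourier transform is a rectangular function:
F(omega) = 1 for |omega| < 14, 0 otherwise

Answer: rect(omega/28) [i.e., 1 for |omega| < 14, 0 otherwise]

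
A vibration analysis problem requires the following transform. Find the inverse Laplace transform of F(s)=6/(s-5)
L^(-1){6/(s-a)}=c·e^(at)
Here a=5, c=6

Answer: 6e^(5t)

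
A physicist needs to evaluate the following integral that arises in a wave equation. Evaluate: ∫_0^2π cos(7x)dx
Antiderivative: sin(7x)/7
Evaluate at bounds: [sin(7·2π)/7] - [sin(7·0)/7]
=((0) - (0))/7=0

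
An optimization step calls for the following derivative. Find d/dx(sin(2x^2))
Chain rule: d/dx[sin(u)] = cos(u)·u' where u = 2x^2
u' = 4x

Answer: 4x·cos(2x^2)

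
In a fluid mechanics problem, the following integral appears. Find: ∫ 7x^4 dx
Using power rule: ∫ 7x^4 dx = 7/5 x^5 + C = (7/5)x^5 + C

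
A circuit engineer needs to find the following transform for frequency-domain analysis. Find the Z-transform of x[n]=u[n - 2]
Using the time-shift property: Z{u[n-2]}=z^(-2)*z/(z-1)
=z^(-1)/(z-1)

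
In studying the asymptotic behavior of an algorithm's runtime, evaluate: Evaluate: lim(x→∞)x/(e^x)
Apply L'Hôpital 1 times (∞/∞ each time):
Eventually get 1!/(e^x) → 0

Answer: 0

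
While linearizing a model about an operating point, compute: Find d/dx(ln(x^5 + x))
Chain rule: d/dx[ln(u)]=u'/u where u=x^5 + x
u'=5x^4 + 1

Answer: (5x^4 + 1)/(x^5 + x)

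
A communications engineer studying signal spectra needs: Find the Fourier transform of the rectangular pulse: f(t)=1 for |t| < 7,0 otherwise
F(omega) = integral from -7 to 7 of e^(-j * omega * t) dt
= 2 * sin(7 * omega)/omega = 14 * sinc(7 * omega/pi)

Answer: 2 * sin(7 * omega)/omega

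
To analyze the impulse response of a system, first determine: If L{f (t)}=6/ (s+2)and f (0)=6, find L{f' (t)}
L{f'(t)}=s·F(s) - f(0)=6s/(s + 2) - 6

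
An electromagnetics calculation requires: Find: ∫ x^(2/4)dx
Power rule: ∫ x^(1/2) dx = x^(3/2)/(3/2) + C

Answer: (2/3)·x^(3/2) + C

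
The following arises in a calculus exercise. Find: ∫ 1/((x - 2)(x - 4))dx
Partial fractions: 1/((x-2)(x-4)) = A/(x-2) + B/(x-4)
A = -1/2, B = 1/2
∫ [-1/2· 1/(x-2) + 1/2· 1/(x-4)] dx
= (1/2)[ln|x-4| - ln|x-2|] + C

Answer: (1/2)·ln|(x-4)/(x-2)| + C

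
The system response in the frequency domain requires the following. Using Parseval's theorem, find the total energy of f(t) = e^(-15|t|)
Parseval's theorem: E=integral |f(t)|^2 dt=(1/2pi) integral |F(omega)|^2 domega
E=integral_{-inf}^{inf} e^(-30|t|) dt=2 * integral_0^inf e^(-30t) dt=2/(2 * 15)=1/15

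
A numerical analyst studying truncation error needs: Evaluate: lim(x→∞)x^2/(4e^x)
Apply L'Hôpital 2 times (∞/∞ each time):
Eventually get 2!/(4e^x) → 0

Answer: 0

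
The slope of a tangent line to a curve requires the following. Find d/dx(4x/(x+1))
Quotient rule: (f/g)'=(f'g - fg')/g²
f=4x, f'=4
g=x+1, g'=1

Answer: (4·(x+1)-4x)/(x+1)²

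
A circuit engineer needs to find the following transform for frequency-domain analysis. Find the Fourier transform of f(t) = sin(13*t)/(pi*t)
sin(W*t)/(pi*t)=(W/pi)*sinc(W*t/pi) is the impulse response of the ideal low-pass filter with cutoff W (here W=13).
Its Fourier transform is a rectangular function:
F(omega)=1 for |omega| < 13, 0 otherwise

Answer: rect(omega/26) [i.e., 1 for |omega| < 13, 0 otherwise]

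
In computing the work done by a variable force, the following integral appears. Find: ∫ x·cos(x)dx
By parts: u=x, dv=cos(x) dx
du=dx, v=sin(x)
=x·sin(x) + cos(x) + C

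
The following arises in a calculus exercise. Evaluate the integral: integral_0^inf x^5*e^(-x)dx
This is a Gamma integral. Substitute u = 1x:
integral_0^inf x^5*e^(-x) dx = (1/1^6) integral_0^inf u^5*e^(-u) du
= Gamma(6)/1^6 = 5!/1^6 = 120/1

Answer: 120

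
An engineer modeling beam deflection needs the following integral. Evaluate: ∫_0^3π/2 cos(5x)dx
Antiderivative: sin(5x)/5
Evaluate at bounds: [sin(5·3π/2)/5] - [sin(5·0)/5]
=((-1) - (0))/5=-1/5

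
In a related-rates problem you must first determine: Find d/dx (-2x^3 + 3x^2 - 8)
Power rule: d/dx(ax^n)=n·a·x^(n-1)
Term by term: -6·x^2 + 6·x

Answer: -6x^2 + 6x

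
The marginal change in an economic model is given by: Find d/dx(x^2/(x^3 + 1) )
Quotient rule: (f/g)' = (f'g - fg')/g²
f = x^2, f' = 2x
g = x^3 + 1, g' = 3x^2

Answer: (2x·(x^3 + 1) - 3x^4)/(x^3 + 1)²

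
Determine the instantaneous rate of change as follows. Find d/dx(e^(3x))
Chain rule: d/dx[e^u]=e^u · u' where u=3x
u'=3

Answer: 3·e^(3x)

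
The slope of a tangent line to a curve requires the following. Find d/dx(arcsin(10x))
d/dx[arcsin(u)] = u'/√(1-u²), u = 10x, u' = 10

Answer: 10/√(1 - 100x²)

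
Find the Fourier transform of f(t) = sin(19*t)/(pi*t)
sin(W * t)/(pi * t) = (W/pi) * sinc(W * t/pi) is the impulse response of the ideal low-pass filter with cutoff W (here W = 19).
Its Fourier transform is a rectangular function:
F(omega) = 1 for |omega| < 19, 0 otherwise

Answer: rect(omega/38) [i.e., 1 for |omega| < 19, 0 otherwise]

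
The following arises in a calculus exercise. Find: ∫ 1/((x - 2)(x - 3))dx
Partial fractions: 1/((x-2)(x-3))=A/(x-2)+B/(x-3)
A=-1, B=1
∫ [-1· 1/(x-2)+1· 1/(x-3)] dx
=(1)[ln|x-3| - ln|x-2|]+C

Answer: ln|(x-3)/(x-2)|+C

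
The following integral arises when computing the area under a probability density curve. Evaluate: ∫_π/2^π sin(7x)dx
Antiderivative: -cos(7x)/7
Evaluate at bounds: [-cos(7·π)/7] - [-cos(7·π/2)/7]
= (-(-1)+(0))/7 = 1/7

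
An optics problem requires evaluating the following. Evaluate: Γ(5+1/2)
Γ(n+1/2) = (2n)!√π/(4^n·n!)
= 3628800√π/(1024·120) = (945/32)·√π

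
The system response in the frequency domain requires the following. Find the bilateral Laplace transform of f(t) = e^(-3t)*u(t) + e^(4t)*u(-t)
For e^(-3t)*u(t): L = 1/(s+3), Re(s) > -3
For e^(4t)*u(-t): L = -1/(s-4), Re(s) < 4
Combined: F(s) = 1/(s+3)-1/(s-4), -3 < Re(s) < 4

Answer: 1/(s+3)-1/(s-4), ROC: -3 < Re(s) < 4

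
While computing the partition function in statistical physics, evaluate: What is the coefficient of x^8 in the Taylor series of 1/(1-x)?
1/(1-x) = Σ x^n for |x|<1
All coefficients are 1

Answer: 1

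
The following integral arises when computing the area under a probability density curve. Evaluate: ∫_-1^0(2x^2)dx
Step 1: Find antiderivative F(x) = (2/3)x^3
Step 2: F(0) - F(-1) = 0 - (-2/3) = 2/3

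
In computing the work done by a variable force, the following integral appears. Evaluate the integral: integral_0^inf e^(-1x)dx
integral_0^inf e^(-1x) dx = [-1/1 * e^(-1x)]_0^inf
= 0 - (-1/1) = 1/1

Answer: 1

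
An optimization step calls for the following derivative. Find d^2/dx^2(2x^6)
Apply power rule 2 times:
d^1: 12x^5
d^2: 60x^4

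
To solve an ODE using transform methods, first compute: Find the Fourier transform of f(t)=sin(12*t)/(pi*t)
sin(W * t)/(pi * t)=(W/pi) * sinc(W * t/pi) is the impulse response of the ideal low-pass filter with cutoff W (here W=12).
Its Fourier transform is a rectangular function:
F(omega)=1 for |omega| < 12, 0 otherwise

Answer: rect(omega/24) [i.e., 1 for |omega| < 12, 0 otherwise]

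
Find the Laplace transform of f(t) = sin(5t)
L{sin(wt)} = w/(s²+w²)
L{sin(5t)} = 5/(s²+25)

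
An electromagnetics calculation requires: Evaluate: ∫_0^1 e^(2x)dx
Antiderivative: (1/2)e^(2x)
Evaluate: (1/2)(e^2-1)

Answer: (e^2-1)/2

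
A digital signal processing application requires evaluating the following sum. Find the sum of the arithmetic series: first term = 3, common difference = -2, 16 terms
Last term: a_n = 3+(16-1)·-2 = -27
Sum = n(a_1+a_n)/2 = 16(3+(-27))/2 = -192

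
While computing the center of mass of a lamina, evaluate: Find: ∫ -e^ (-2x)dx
Since d/dx[e^(-2x)] = -2e^(-2x), we get 1/2 e^(-2x)+C

Answer: (1/2)e^(-2x)+C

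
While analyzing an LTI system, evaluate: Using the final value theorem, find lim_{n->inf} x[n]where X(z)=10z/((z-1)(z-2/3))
Final value theorem: lim x[n] = lim_{z->1} (z-1) * X(z)
(z-1) * X(z) = 10z/(z-2/3)
As z->1: 10/(1 - 2/3) = 10/(1/3) = 30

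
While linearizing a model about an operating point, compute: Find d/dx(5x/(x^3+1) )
Quotient rule: (f/g)'=(f'g - fg')/g²
f=5x, f'=5
g=x^3+1, g'=3x^2

Answer: (5·(x^3+1)-15x^3)/(x^3+1)²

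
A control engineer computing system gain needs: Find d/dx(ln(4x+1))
Chain rule: d/dx[ln(u)] = u'/u where u = 4x+1
u' = 4

Answer: (4)/(4x+1)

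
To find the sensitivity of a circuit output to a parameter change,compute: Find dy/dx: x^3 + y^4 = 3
Differentiate: 3x^2+4y^3·(dy/dx) = 0
dy/dx = -3x^2/(4y^3)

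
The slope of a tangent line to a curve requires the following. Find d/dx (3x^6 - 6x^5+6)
Power rule: d/dx(ax^n)=n·a·x^(n-1)
Term by term: 18·x^5 - 30·x^4

Answer: 18x^5 - 30x^4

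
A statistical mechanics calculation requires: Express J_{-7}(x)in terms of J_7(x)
For integer n: J_{-n}(x) = (-1)^n J_n(x)
With n = 7: J_{-7}(x) = (-1)^7 J_7(x) = -J_7(x)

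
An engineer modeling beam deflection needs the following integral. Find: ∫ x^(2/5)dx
Power rule: ∫ x^(2/5) dx=x^(7/5)/(7/5) + C

Answer: (5/7)·x^(7/5) + C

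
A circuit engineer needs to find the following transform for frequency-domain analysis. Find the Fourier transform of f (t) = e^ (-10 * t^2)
The Fourier transform of a Gaussian e^(-a*t^2) is sqrt(pi/a)*e^(-omega^2/(4a)).
With a = 10: F(omega) = sqrt(pi/10)*e^(-omega^2/40)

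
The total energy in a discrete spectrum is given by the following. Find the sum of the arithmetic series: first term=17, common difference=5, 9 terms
Last term: a_n=17 + (9 - 1)·5=57
Sum=n(a_1 + a_n)/2=9(17 + 57)/2=333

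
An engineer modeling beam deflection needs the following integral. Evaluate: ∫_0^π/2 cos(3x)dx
Antiderivative: sin(3x)/3
Evaluate at bounds: [sin(3·π/2)/3] - [sin(3·0)/3]
= ((-1) - (0))/3 = -1/3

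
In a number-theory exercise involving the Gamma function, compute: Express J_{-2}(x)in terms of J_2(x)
For integer n: J_{-n}(x)=(-1)^n J_n(x)
With n=2: J_{-2}(x)=(-1)^2 J_2(x)=J_2(x)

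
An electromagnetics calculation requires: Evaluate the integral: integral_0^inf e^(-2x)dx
integral_0^inf e^(-2x) dx=[-1/2 * e^(-2x)]_0^inf
=0 - (-1/2)=1/2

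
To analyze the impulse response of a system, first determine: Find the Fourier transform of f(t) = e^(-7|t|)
Using the standard pair: F{e^(-a|t|)} = 2a/(a^2+omega^2)
With a = 7: F(omega) = 14/(49+omega^2)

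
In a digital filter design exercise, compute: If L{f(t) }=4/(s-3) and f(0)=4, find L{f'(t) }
L{f'(t)} = s·F(s) - f(0) = 4s/(s-3) - 4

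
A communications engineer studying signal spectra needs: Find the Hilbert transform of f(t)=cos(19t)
The Hilbert transform shifts each frequency component by -pi/2.
H{cos(wt)}=sin(wt)
With w=19: H{cos(19t)}=sin(19t)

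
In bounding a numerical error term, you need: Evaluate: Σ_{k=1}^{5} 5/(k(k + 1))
Partial fractions: 5/(k(k+1))=5/k - 5/(k+1)
Telescoping sum: 5(1-1/6)=5·5/6

Answer: 25/6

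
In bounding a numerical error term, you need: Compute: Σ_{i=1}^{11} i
Using formula: Σ i^1=n(n+1)/2=11·12/2=66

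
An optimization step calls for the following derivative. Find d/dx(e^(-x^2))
Chain rule: d/dx[e^u]=e^u · u' where u=-x^2
u'=-2x

Answer: -2x·e^(-x^2)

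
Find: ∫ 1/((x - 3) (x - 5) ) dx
Partial fractions: 1/((x-3)(x-5)) = A/(x-3)+B/(x-5)
A = -1/2, B = 1/2
∫ [-1/2· 1/(x-3)+1/2· 1/(x-5)] dx
= (1/2)[ln|x-5| - ln|x-3|]+C

Answer: (1/2)·ln|(x-5)/(x-3)|+C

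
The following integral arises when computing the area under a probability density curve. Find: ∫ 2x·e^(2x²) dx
Let u = 2x², du = 4x dx
∫ (1/2)e^u du = e^u/2+C

Answer: e^(2x²)/2+C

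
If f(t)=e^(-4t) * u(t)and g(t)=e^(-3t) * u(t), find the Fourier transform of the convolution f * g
By the convolution theorem: F{f*g} = F(omega)*G(omega)
F(omega) = 1/(4 + j*omega), G(omega) = 1/(3 + j*omega)
F{f*g} = 1/((4 + j*omega)(3 + j*omega))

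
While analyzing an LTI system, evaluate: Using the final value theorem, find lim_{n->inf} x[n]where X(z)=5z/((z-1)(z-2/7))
Final value theorem: lim x[n] = lim_{z->1} (z-1)*X(z)
(z-1)*X(z) = 5z/(z-2/7)
As z->1: 5/(1-2/7) = 5/(5/7) = 7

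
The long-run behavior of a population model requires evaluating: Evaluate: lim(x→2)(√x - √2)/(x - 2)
Multiply by conjugate (√x + √2)/(√x + √2):
=(x - 2)/((x - 2)(√x + √2))=1/(√x + √2)
As x → 2: 1/(2√2)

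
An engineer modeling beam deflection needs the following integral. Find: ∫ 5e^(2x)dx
Since d/dx[e^(2x)]=2e^(2x), we get 5/2 e^(2x) + C

Answer: (5/2)e^(2x) + C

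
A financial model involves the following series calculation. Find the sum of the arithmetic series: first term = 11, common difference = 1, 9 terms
Last term: a_n=11+(9-1)·1=19
Sum=n(a_1+a_n)/2=9(11+19)/2=135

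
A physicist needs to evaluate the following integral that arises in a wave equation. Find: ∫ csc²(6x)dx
Since d/dx[-cot(6x)]=6csc²(6x), integral=-cot(6x)/6+C

Answer: (-1/6)cot(6x)+C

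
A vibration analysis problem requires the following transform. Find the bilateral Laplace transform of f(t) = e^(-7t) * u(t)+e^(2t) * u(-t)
For e^(-7t)*u(t): L=1/(s + 7), Re(s) > -7
For e^(2t)*u(-t): L=-1/(s-2), Re(s) < 2
Combined: F(s)=1/(s + 7) - 1/(s-2), -7 < Re(s) < 2

Answer: 1/(s + 7) - 1/(s-2), ROC: -7 < Re(s) < 2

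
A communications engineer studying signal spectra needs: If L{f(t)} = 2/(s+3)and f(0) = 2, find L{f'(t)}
L{f'(t)} = s·F(s) - f(0) = 2s/(s + 3) - 2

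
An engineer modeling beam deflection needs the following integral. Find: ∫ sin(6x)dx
Using substitution u=6x: ∫ sin(u) du/6=-cos(u)/6+C

Answer: (-1/6)cos(6x)+C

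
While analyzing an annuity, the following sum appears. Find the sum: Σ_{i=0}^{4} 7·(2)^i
Geometric series: S=a(1 - r^n)/(1 - r)
a=7, r=2, n=5
S=7(1 - 32)/-1=217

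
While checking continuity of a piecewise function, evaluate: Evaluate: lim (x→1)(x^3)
Polynomial is continuous, so substitute x = 1:
1·1^3 = 1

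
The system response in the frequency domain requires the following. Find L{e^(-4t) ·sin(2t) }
First shifting: L{e^(at)f(t)}=F(s-a)
L{sin(2t)}=2/(s² + 4)
Shift: 2/((s + 4)² + 4)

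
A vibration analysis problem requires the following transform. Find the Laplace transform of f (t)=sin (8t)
L{sin(wt)} = w/(s² + w²)
L{sin(8t)} = 8/(s² + 64)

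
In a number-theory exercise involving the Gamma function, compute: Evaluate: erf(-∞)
erf(-∞) = -1 (the error function is odd, so erf(-∞) = -erf(∞) = -1)

Answer: -1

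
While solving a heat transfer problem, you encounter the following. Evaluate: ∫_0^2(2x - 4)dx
Step 1: Find antiderivative F(x)=x^2-4x
Step 2: F(2) - F(0)=-4 - (0)=-4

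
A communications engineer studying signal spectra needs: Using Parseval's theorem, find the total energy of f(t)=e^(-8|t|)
Parseval's theorem: E=integral |f(t)|^2 dt=(1/2pi) integral |F(omega)|^2 domega
E=integral_{-inf}^{inf} e^(-16|t|) dt=2 * integral_0^inf e^(-16t) dt=2/(2 * 8)=1/8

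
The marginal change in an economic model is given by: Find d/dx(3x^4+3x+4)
Power rule: d/dx(ax^n)=n·a·x^(n-1)
Term by term: 12·x^3+3

Answer: 12x^3+3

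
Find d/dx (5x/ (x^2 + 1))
Quotient rule: (f/g)' = (f'g - fg')/g²
f = 5x, f' = 5
g = x^2+1, g' = 2x

Answer: (5·(x^2+1)-10x^2)/(x^2+1)²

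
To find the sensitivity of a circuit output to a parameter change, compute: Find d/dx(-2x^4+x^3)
Power rule: d/dx(ax^n) = n·a·x^(n-1)
Term by term: -8·x^3+3·x^2

Answer: -8x^3+3x^2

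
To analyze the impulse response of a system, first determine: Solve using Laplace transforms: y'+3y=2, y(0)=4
Take L of both sides: sY(s) - 4 + 3Y(s)=2/s
Y(s)(s + 3)=2/s + 4
Y(s)=2/(s(s + 3)) + 4/(s + 3)
Partial fractions: 2/(s(s + 3))=(2/3)/s - (2/3)/(s + 3)
So Y(s)=(2/3)/s + (10/3)/(s + 3)
Inverse transform (L^(-1){1/s}=1, L^(-1){1/(s + 3)}=e^(-3t)):

Answer: y(t)=2/3 + (10/3)·e^(-3t)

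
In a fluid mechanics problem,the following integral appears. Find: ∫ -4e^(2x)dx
Since d/dx[e^(2x)]=2e^(2x), we get -2 e^(2x) + C

Answer: -2e^(2x) + C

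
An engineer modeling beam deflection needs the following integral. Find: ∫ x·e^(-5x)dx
Integration by parts: u = x, dv = e^(-5x) dx
du = dx, v = e^(-5x)/(-5)
= x·e^(-5x)/(-5) - ∫ e^(-5x)/(-5) dx
= x·e^(-5x)/(-5) - e^(-5x)/25+C

Answer: e^(-5x)(x/(-5)-1/25)+C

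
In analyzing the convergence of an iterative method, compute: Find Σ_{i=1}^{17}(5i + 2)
=5·Σ i+2·17=5·153+34=799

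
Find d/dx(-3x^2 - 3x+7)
Power rule: d/dx(ax^n)=n·a·x^(n-1)
Term by term: -6·x - 3

Answer: -6x - 3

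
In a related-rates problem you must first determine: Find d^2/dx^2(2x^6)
Apply power rule 2 times:
d^1: 12x^5
d^2: 60x^4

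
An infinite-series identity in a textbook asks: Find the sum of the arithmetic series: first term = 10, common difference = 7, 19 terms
Last term: a_n=10 + (19 - 1)·7=136
Sum=n(a_1 + a_n)/2=19(10 + 136)/2=1387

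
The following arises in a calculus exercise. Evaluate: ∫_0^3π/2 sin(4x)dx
Antiderivative: -cos(4x)/4
Evaluate at bounds: [-cos(4·3π/2)/4] - [-cos(4·0)/4]
=(-(1)+(1))/4=0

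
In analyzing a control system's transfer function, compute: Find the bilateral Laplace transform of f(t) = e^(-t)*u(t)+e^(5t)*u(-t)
For e^(-t)*u(t): L=1/(s+1), Re(s) > -1
For e^(5t)*u(-t): L=-1/(s-5), Re(s) < 5
Combined: F(s)=1/(s+1)-1/(s-5), -1 < Re(s) < 5

Answer: 1/(s+1)-1/(s-5), ROC: -1 < Re(s) < 5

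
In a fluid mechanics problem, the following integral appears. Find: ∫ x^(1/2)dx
Power rule: ∫ x^(1/2) dx = x^(3/2)/(3/2) + C

Answer: (2/3)·x^(3/2) + C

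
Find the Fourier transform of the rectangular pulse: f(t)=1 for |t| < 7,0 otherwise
F(omega) = integral from -7 to 7 of e^(-j*omega*t) dt
= 2*sin(7*omega)/omega = 14*sinc(7*omega/pi)

Answer: 2*sin(7*omega)/omega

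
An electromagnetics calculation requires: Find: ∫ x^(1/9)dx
Power rule: ∫ x^(1/9) dx=x^(10/9)/(10/9)+C

Answer: (9/10)·x^(10/9)+C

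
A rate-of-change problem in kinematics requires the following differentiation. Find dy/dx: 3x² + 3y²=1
Differentiate: 6x+6y·(dy/dx)=0
dy/dx=-6x/(6y)=-1·(x/y)

Answer: dy/dx=-1·(x/y)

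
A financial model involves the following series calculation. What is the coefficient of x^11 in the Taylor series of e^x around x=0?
Taylor series of e^x = Σ x^n/n!
Coefficient of x^11 = 1/11! = 1/39916800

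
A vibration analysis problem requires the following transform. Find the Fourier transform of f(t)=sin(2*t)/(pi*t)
sin(W*t)/(pi*t) = (W/pi)*sinc(W*t/pi) is the impulse response of the ideal low-pass filter with cutoff W (here W = 2).
Its Fourier transform is a rectangular function:
F(omega) = 1 for |omega| < 2, 0 otherwise

Answer: rect(omega/4) [i.e., 1 for |omega| < 2, 0 otherwise]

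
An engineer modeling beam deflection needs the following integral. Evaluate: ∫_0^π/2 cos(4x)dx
Antiderivative: sin(4x)/4
Evaluate at bounds: [sin(4·π/2)/4] - [sin(4·0)/4]
= ((0) - (0))/4 = 0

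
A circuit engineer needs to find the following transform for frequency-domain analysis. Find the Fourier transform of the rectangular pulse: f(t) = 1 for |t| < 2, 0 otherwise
F(omega)=integral from -2 to 2 of e^(-j*omega*t) dt
=2*sin(2*omega)/omega=4*sinc(2*omega/pi)

Answer: 2*sin(2*omega)/omega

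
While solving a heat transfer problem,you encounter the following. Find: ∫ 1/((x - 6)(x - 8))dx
Partial fractions: 1/((x-6)(x-8))=A/(x-6) + B/(x-8)
A=-1/2, B=1/2
∫ [-1/2· 1/(x-6) + 1/2· 1/(x-8)] dx
=(1/2)[ln|x-8| - ln|x-6|] + C

Answer: (1/2)·ln|(x-8)/(x-6)| + C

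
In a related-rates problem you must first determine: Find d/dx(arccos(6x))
d/dx[arccos(u)] = -u'/√(1-u²), u = 6x, u' = 6

Answer: -6/√(1-36x²)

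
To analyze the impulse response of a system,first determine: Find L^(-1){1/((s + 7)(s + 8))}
Partial fractions: 1/((s+7)(s+8)) = A/(s+7)+B/(s+8)
Cover-up: A = 1/(s+8)|_{s = -7} = 1; B = 1/(s+7)|_{s = -8} = -1
L^(-1) = e^(-7t) - e^(-8t)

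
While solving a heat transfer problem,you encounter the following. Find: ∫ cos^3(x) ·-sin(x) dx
Let u = cos(x), du = -sin(x) dx
∫ u^3 du = u^4/4+C

Answer: cos^4(x)/4+C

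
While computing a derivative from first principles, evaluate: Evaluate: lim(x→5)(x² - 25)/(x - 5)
Factor: (x² - 25) = (x-5)(x+5)
Cancel (x-5): lim(x→5) (x+5) = 10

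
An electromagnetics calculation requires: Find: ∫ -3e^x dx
Since d/dx[e^x] = + e^x, we get -3e^x + C

Answer: -3e^x + C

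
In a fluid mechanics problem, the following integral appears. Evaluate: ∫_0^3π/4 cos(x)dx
Antiderivative: sin(x)
Evaluate at bounds: [sin(1·3π/4)/1] - [sin(1·0)/1]
=((√2/2) - (0))/1=√2/2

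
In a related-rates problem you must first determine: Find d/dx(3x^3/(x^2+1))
Quotient rule: (f/g)' = (f'g - fg')/g²
f = 3x^3, f' = 9x^2
g = x^2 + 1, g' = 2x

Answer: (9x^2·(x^2 + 1) - 6x^4)/(x^2 + 1)²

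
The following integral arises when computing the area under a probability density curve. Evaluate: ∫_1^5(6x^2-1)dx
Step 1: Find antiderivative F(x)=2x^3 - x
Step 2: F(5) - F(1)=245 - (1)=244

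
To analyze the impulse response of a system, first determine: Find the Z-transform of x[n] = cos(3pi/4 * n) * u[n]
Z{cos(w0*n)*u[n]} = z(z - cos(w0))/(z^2 - 2z*cos(w0) + 1)
With w0 = 3pi/4: X(z) = z(z - cos(3pi/4))/(z^2 - 2z*cos(3pi/4) + 1)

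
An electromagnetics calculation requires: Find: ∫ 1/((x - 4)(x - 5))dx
Partial fractions: 1/((x-4)(x-5)) = A/(x-4) + B/(x-5)
A = -1, B = 1
∫ [-1· 1/(x-4) + 1· 1/(x-5)] dx
= (1)[ln|x-5| - ln|x-4|] + C

Answer: ln|(x-5)/(x-4)| + C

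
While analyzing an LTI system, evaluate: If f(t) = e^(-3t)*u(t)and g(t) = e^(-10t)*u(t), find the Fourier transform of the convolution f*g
By the convolution theorem: F{f*g} = F(omega)*G(omega)
F(omega) = 1/(3 + j*omega), G(omega) = 1/(10 + j*omega)
F{f*g} = 1/((3 + j*omega)(10 + j*omega))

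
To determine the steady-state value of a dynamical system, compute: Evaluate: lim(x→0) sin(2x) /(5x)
L'Hôpital (0/0): lim 2cos(2x)/5 = 2/5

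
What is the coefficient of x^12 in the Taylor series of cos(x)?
cos(x) = Σ (-1)^k x^(2k)/(2k)!
For x^12: (-1)^6/12! = 1/479001600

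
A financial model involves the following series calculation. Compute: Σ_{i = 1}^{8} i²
Using formula: Σ i^2=n(n+1)(2n+1)/6=8·9·17/6=204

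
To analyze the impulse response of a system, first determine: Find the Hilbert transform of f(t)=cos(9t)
The Hilbert transform shifts each frequency component by -pi/2.
H{cos(wt)}=sin(wt)
With w=9: H{cos(9t)}=sin(9t)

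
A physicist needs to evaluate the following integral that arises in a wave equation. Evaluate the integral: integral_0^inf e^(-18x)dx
integral_0^inf e^(-18x) dx = [-1/18 * e^(-18x)]_0^inf
= 0 - (-1/18) = 1/18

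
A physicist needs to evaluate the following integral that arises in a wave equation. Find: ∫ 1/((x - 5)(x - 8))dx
Partial fractions: 1/((x-5)(x-8)) = A/(x-5) + B/(x-8)
A = -1/3, B = 1/3
∫ [-1/3· 1/(x-5) + 1/3· 1/(x-8)] dx
= (1/3)[ln|x-8| - ln|x-5|] + C

Answer: (1/3)·ln|(x-8)/(x-5)| + C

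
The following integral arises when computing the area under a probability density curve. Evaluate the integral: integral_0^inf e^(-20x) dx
integral_0^inf e^(-20x) dx=[-1/20*e^(-20x)]_0^inf
=0 - (-1/20)=1/20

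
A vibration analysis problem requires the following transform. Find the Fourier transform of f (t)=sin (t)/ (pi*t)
sin(W * t)/(pi * t)=(W/pi) * sinc(W * t/pi) is the impulse response of the ideal low-pass filter with cutoff W (here W=1).
Its Fourier transform is a rectangular function:
F(omega)=1 for |omega| < 1, 0 otherwise

Answer: rect(omega/2) [i.e., 1 for |omega| < 1, 0 otherwise]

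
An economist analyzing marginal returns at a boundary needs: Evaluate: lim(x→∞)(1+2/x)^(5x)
Rewrite as [(1+2/x)^x]^5.
lim(1+2/x)^x = e^2, so limit = (e^2)^5 = e^10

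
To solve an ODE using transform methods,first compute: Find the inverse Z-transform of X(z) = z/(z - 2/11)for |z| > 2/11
Standard pair: z/(z-a) <-> a^n*u[n] for causal signals
With a=2/11: x[n]=(2/11)^n*u[n]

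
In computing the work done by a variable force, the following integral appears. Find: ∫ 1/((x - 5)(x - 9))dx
Partial fractions: 1/((x-5)(x-9))=A/(x-5)+B/(x-9)
A=-1/4, B=1/4
∫ [-1/4· 1/(x-5)+1/4· 1/(x-9)] dx
=(1/4)[ln|x-9| - ln|x-5|]+C

Answer: (1/4)·ln|(x-9)/(x-5)|+C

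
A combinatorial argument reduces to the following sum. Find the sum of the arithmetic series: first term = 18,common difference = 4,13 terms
Last term: a_n=18+(13-1)·4=66
Sum=n(a_1+a_n)/2=13(18+66)/2=546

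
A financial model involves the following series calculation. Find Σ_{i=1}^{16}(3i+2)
=3·Σ i+2·16=3·136+32=440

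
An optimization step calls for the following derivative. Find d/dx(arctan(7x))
d/dx[arctan(u)] = u'/(1+u²), u = 7x, u' = 7

Answer: 7/(1+49x²)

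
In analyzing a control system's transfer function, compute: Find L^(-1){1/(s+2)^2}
L^(-1){1/(s-a)^n}=t^(n-1)·e^(at)/(n-1)!
Here a=-2, n=2: t^1·e^(-2t)/1

Answer: t·e^(-2t)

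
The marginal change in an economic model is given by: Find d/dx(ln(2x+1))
Chain rule: d/dx[ln(u)]=u'/u where u=2x + 1
u'=2

Answer: (2)/(2x + 1)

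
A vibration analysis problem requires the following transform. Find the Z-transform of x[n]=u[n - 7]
Using the time-shift property: Z{u[n-7]} = z^(-7) * z/(z-1)
= z^(-6)/(z-1)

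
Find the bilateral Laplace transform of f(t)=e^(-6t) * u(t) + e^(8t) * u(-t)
For e^(-6t)*u(t): L = 1/(s + 6), Re(s) > -6
For e^(8t)*u(-t): L = -1/(s-8), Re(s) < 8
Combined: F(s) = 1/(s + 6) - 1/(s-8), -6 < Re(s) < 8

Answer: 1/(s + 6) - 1/(s-8), ROC: -6 < Re(s) < 8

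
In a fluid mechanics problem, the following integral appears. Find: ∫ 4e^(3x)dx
Since d/dx[e^(3x)]=3e^(3x), we get 4/3 e^(3x)+C

Answer: (4/3)e^(3x)+C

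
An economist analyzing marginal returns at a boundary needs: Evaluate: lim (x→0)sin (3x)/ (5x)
L'Hôpital (0/0): lim 3cos(3x)/5=3/5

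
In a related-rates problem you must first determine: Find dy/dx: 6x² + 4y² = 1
Differentiate: 12x + 8y·(dy/dx)=0
dy/dx=-12x/(8y)=-(3/2)·(x/y)

Answer: dy/dx=-(3/2)·(x/y)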